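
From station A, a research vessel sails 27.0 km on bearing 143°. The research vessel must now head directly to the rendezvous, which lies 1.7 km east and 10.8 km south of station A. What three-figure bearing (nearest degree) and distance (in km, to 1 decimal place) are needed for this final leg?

306°, 18.1 km

Leg 1 (143°, 27.0 km): east 27.0 sin 143° = 16.25, north 27.0 cos 143° = -21.56
Current position: (16.25, -21.56). Target: (1.7, -10.8). Remaining: Δeast = -14.55, Δnorth = 10.76.
Bearing = atan2(-14.55, 10.76) mod 360° = 306.49°; distance = √((-14.55)² + (10.76)²) = 18.097 km.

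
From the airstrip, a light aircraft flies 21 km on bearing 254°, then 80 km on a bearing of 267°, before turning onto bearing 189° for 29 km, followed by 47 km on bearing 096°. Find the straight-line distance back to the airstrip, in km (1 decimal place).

72.4 km

Leg 1 (254°, 21 km): east 21 sin 254° = -20.19, north 21 cos 254° = -5.79
Leg 2 (267°, 80 km): east 80 sin 267° = -79.89, north 80 cos 267° = -4.19
Leg 3 (189°, 29 km): east 29 sin 189° = -4.54, north 29 cos 189° = -28.64
Leg 4 (096°, 47 km): east 47 sin 96° = 46.74, north 47 cos 96° = -4.91
Net: -57.87 east, -43.53 north. Distance = √((-57.87)² + (-43.53)²) = 72.415 km.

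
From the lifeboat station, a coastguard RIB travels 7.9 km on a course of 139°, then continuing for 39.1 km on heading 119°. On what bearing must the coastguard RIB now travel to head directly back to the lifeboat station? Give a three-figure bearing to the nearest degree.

302°

Leg 1 (139°, 7.9 km): east 7.9 sin 139° = 5.18, north 7.9 cos 139° = -5.96
Leg 2 (119°, 39.1 km): east 39.1 sin 119° = 34.20, north 39.1 cos 119° = -18.96
Net displacement: 39.38 east, -24.92 north. Direction back to start is (-39.38, 24.92): bearing = atan2(-39.38, 24.92) mod 360° = 302.32° ≈ 302°.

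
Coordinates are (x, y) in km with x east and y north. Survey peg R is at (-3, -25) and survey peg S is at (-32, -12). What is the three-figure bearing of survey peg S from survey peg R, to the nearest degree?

Δeast = -32 − -3 = -29.00; Δnorth = -12 − -25 = 13.00.
Bearing = atan2(Δeast, Δnorth) mod 360° = 294.15° ≈ 294°.

294°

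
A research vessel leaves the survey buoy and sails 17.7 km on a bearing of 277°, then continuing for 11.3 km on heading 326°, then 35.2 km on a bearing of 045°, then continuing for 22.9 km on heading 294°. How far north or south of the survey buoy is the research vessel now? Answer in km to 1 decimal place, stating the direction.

Leg 1 (277°, 17.7 km): east 17.7 sin 277° = -17.57, north 17.7 cos 277° = 2.16
Leg 2 (326°, 11.3 km): east 11.3 sin 326° = -6.32, north 11.3 cos 326° = 9.37
Leg 3 (045°, 35.2 km): east 35.2 sin 45° = 24.89, north 35.2 cos 45° = 24.89
Leg 4 (294°, 22.9 km): east 22.9 sin 294° = -20.92, north 22.9 cos 294° = 9.31
Net north component: 45.73 km.

45.7 km north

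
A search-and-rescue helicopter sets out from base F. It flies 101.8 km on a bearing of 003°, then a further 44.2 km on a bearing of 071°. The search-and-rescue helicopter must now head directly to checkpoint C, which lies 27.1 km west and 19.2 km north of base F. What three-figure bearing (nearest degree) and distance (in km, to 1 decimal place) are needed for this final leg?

217°, 122.0 km

Leg 1 (003°, 101.8 km): east 101.8 sin 3° = 5.33, north 101.8 cos 3° = 101.66
Leg 2 (071°, 44.2 km): east 44.2 sin 71° = 41.79, north 44.2 cos 71° = 14.39
Current position: (47.12, 116.05). Target: (-27.1, 19.2). Remaining: Δeast = -74.22, Δnorth = -96.85.
Bearing = atan2(-74.22, -96.85) mod 360° = 217.46°; distance = √((-74.22)² + (-96.85)²) = 122.019 km.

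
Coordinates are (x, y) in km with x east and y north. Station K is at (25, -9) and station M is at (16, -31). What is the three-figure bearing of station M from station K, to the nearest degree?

Δeast = 16 − 25 = -9.00; Δnorth = -31 − -9 = -22.00.
Bearing = atan2(Δeast, Δnorth) mod 360° = 202.25° ≈ 202°.

202°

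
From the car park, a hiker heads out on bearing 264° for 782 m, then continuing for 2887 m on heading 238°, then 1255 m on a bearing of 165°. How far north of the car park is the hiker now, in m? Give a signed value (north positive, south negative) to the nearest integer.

-2824 m

Leg 1 (264°, 782 m): east 782 sin 264° = -777.72, north 782 cos 264° = -81.74
Leg 2 (238°, 2887 m): east 2887 sin 238° = -2448.31, north 2887 cos 238° = -1529.88
Leg 3 (165°, 1255 m): east 1255 sin 165° = 324.82, north 1255 cos 165° = -1212.24
Net north component: -2823.86 m.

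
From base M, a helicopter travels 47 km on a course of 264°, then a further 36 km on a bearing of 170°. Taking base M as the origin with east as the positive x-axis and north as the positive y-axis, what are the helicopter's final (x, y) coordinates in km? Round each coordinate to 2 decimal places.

Leg 1 (264°, 47 km): east 47 sin 264° = -46.74, north 47 cos 264° = -4.91
Leg 2 (170°, 36 km): east 36 sin 170° = 6.25, north 36 cos 170° = -35.45
Summing: -40.49 km east, -40.37 km north → (-40.49, -40.37).

(-40.49, -40.37)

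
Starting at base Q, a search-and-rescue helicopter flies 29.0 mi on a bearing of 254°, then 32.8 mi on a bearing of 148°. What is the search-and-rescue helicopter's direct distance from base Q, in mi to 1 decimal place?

Leg 1 (254°, 29.0 mi): east 29.0 sin 254° = -27.88, north 29.0 cos 254° = -7.99
Leg 2 (148°, 32.8 mi): east 32.8 sin 148° = 17.38, north 32.8 cos 148° = -27.82
Net: -10.50 east, -35.81 north. Distance = √((-10.50)² + (-35.81)²) = 37.316 mi.

37.3 mi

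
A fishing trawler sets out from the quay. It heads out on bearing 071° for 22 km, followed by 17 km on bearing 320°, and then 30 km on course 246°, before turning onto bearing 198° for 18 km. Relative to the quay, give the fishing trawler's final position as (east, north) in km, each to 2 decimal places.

Leg 1 (071°, 22 km): east 22 sin 71° = 20.80, north 22 cos 71° = 7.16
Leg 2 (320°, 17 km): east 17 sin 320° = -10.93, north 17 cos 320° = 13.02
Leg 3 (246°, 30 km): east 30 sin 246° = -27.41, north 30 cos 246° = -12.20
Leg 4 (198°, 18 km): east 18 sin 198° = -5.56, north 18 cos 198° = -17.12
Summing: -23.09 km east, -9.14 km north → (-23.09, -9.14).

(-23.09, -9.14)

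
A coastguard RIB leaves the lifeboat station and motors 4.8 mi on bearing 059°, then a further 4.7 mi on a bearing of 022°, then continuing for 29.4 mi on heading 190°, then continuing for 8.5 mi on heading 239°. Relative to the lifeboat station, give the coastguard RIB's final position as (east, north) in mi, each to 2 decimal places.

(-6.52, -26.50)

Leg 1 (059°, 4.8 mi): east 4.8 sin 59° = 4.11, north 4.8 cos 59° = 2.47
Leg 2 (022°, 4.7 mi): east 4.7 sin 22° = 1.76, north 4.7 cos 22° = 4.36
Leg 3 (190°, 29.4 mi): east 29.4 sin 190° = -5.11, north 29.4 cos 190° = -28.95
Leg 4 (239°, 8.5 mi): east 8.5 sin 239° = -7.29, north 8.5 cos 239° = -4.38
Summing: -6.52 mi east, -26.50 mi north → (-6.52, -26.50).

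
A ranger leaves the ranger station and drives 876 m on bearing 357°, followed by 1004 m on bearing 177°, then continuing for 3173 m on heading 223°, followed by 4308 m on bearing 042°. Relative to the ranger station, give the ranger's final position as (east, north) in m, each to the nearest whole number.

Leg 1 (357°, 876 m): east 876 sin 357° = -45.85, north 876 cos 357° = 874.80
Leg 2 (177°, 1004 m): east 1004 sin 177° = 52.55, north 1004 cos 177° = -1002.62
Leg 3 (223°, 3173 m): east 3173 sin 223° = -2163.98, north 3173 cos 223° = -2320.59
Leg 4 (042°, 4308 m): east 4308 sin 42° = 2882.61, north 4308 cos 42° = 3201.47
Summing: 725.33 m east, 753.06 m north → (725, 753).

(725, 753)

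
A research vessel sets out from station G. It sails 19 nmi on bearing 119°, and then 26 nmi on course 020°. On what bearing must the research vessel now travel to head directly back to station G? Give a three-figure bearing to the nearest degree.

Leg 1 (119°, 19 nmi): east 19 sin 119° = 16.62, north 19 cos 119° = -9.21
Leg 2 (020°, 26 nmi): east 26 sin 20° = 8.89, north 26 cos 20° = 24.43
Net displacement: 25.51 east, 15.22 north. Direction back to start is (-25.51, -15.22): bearing = atan2(-25.51, -15.22) mod 360° = 239.18° ≈ 239°.

239°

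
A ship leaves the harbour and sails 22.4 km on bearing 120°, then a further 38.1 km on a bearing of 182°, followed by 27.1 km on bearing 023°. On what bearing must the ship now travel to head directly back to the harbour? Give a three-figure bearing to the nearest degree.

Leg 1 (120°, 22.4 km): east 22.4 sin 120° = 19.40, north 22.4 cos 120° = -11.20
Leg 2 (182°, 38.1 km): east 38.1 sin 182° = -1.33, north 38.1 cos 182° = -38.08
Leg 3 (023°, 27.1 km): east 27.1 sin 23° = 10.59, north 27.1 cos 23° = 24.95
Net displacement: 28.66 east, -24.33 north. Direction back to start is (-28.66, 24.33): bearing = atan2(-28.66, 24.33) mod 360° = 310.33° ≈ 310°.

310°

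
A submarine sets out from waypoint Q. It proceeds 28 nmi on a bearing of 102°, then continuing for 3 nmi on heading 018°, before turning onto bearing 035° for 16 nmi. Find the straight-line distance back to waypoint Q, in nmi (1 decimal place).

38.8 nmi

Leg 1 (102°, 28 nmi): east 28 sin 102° = 27.39, north 28 cos 102° = -5.82
Leg 2 (018°, 3 nmi): east 3 sin 18° = 0.93, north 3 cos 18° = 2.85
Leg 3 (035°, 16 nmi): east 16 sin 35° = 9.18, north 16 cos 35° = 13.11
Net: 37.49 east, 10.14 north. Distance = √((37.49)² + (10.14)²) = 38.839 nmi.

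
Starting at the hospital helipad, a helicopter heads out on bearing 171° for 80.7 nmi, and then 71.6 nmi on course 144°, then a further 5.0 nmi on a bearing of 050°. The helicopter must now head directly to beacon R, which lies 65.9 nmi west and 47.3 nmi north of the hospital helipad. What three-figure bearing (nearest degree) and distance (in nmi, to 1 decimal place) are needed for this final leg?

Leg 1 (171°, 80.7 nmi): east 80.7 sin 171° = 12.62, north 80.7 cos 171° = -79.71
Leg 2 (144°, 71.6 nmi): east 71.6 sin 144° = 42.09, north 71.6 cos 144° = -57.93
Leg 3 (050°, 5.0 nmi): east 5.0 sin 50° = 3.83, north 5.0 cos 50° = 3.21
Current position: (58.54, -134.42). Target: (-65.9, 47.3). Remaining: Δeast = -124.44, Δnorth = 181.72.
Bearing = atan2(-124.44, 181.72) mod 360° = 325.60°; distance = √((-124.44)² + (181.72)²) = 220.243 nmi.

326°, 220.2 nmi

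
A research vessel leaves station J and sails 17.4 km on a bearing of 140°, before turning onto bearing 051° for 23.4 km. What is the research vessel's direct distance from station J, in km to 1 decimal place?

Leg 1 (140°, 17.4 km): east 17.4 sin 140° = 11.18, north 17.4 cos 140° = -13.33
Leg 2 (051°, 23.4 km): east 23.4 sin 51° = 18.19, north 23.4 cos 51° = 14.73
Net: 29.37 east, 1.40 north. Distance = √((29.37)² + (1.40)²) = 29.403 km.

29.4 km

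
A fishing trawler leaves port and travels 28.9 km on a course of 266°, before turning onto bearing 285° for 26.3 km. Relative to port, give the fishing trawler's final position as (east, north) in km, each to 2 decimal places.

(-54.23, 4.79)

Leg 1 (266°, 28.9 km): east 28.9 sin 266° = -28.83, north 28.9 cos 266° = -2.02
Leg 2 (285°, 26.3 km): east 26.3 sin 285° = -25.40, north 26.3 cos 285° = 6.81
Summing: -54.23 km east, 4.79 km north → (-54.23, 4.79).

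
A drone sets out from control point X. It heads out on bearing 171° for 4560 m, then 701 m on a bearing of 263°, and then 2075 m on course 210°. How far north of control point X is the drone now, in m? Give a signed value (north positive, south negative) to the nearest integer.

-6386 m

Leg 1 (171°, 4560 m): east 4560 sin 171° = 713.34, north 4560 cos 171° = -4503.86
Leg 2 (263°, 701 m): east 701 sin 263° = -695.77, north 701 cos 263° = -85.43
Leg 3 (210°, 2075 m): east 2075 sin 210° = -1037.50, north 2075 cos 210° = -1797.00
Net north component: -6386.29 m.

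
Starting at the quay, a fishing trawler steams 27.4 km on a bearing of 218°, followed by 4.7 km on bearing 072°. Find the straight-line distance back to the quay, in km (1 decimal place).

23.7 km

Leg 1 (218°, 27.4 km): east 27.4 sin 218° = -16.87, north 27.4 cos 218° = -21.59
Leg 2 (072°, 4.7 km): east 4.7 sin 72° = 4.47, north 4.7 cos 72° = 1.45
Net: -12.40 east, -20.14 north. Distance = √((-12.40)² + (-20.14)²) = 23.650 km.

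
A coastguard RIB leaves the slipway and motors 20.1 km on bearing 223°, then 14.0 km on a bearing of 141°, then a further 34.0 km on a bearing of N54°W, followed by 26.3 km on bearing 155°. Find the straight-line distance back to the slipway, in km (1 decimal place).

Leg 1 (223°, 20.1 km): east 20.1 sin 223° = -13.71, north 20.1 cos 223° = -14.70
Leg 2 (141°, 14.0 km): east 14.0 sin 141° = 8.81, north 14.0 cos 141° = -10.88
Leg 3 (N54°W, 34.0 km): east 34.0 sin 306° = -27.51, north 34.0 cos 306° = 19.98
Leg 4 (155°, 26.3 km): east 26.3 sin 155° = 11.11, north 26.3 cos 155° = -23.84
Net: -21.29 east, -29.43 north. Distance = √((-21.29)² + (-29.43)²) = 36.324 km.

36.3 km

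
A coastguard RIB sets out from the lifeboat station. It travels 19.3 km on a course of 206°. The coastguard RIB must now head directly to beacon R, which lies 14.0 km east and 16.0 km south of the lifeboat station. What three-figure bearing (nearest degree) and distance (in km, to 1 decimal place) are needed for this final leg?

Leg 1 (206°, 19.3 km): east 19.3 sin 206° = -8.46, north 19.3 cos 206° = -17.35
Current position: (-8.46, -17.35). Target: (14.0, -16.0). Remaining: Δeast = 22.46, Δnorth = 1.35.
Bearing = atan2(22.46, 1.35) mod 360° = 86.57°; distance = √((22.46)² + (1.35)²) = 22.501 km.

087°, 22.5 km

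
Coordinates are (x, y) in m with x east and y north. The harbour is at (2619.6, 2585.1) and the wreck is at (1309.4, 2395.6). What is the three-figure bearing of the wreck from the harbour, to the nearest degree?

Δeast = 1309.4 − 2619.6 = -1310.20; Δnorth = 2395.6 − 2585.1 = -189.50.
Bearing = atan2(Δeast, Δnorth) mod 360° = 261.77° ≈ 262°.

262°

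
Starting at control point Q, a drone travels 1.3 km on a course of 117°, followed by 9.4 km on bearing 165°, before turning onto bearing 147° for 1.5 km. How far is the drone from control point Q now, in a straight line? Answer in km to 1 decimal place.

11.8 km

Leg 1 (117°, 1.3 km): east 1.3 sin 117° = 1.16, north 1.3 cos 117° = -0.59
Leg 2 (165°, 9.4 km): east 9.4 sin 165° = 2.43, north 9.4 cos 165° = -9.08
Leg 3 (147°, 1.5 km): east 1.5 sin 147° = 0.82, north 1.5 cos 147° = -1.26
Net: 4.41 east, -10.93 north. Distance = √((4.41)² + (-10.93)²) = 11.783 km.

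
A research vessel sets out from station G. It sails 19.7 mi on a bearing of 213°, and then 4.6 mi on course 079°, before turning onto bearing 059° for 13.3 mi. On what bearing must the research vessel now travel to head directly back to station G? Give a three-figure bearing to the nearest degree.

Leg 1 (213°, 19.7 mi): east 19.7 sin 213° = -10.73, north 19.7 cos 213° = -16.52
Leg 2 (079°, 4.6 mi): east 4.6 sin 79° = 4.52, north 4.6 cos 79° = 0.88
Leg 3 (059°, 13.3 mi): east 13.3 sin 59° = 11.40, north 13.3 cos 59° = 6.85
Net displacement: 5.19 east, -8.79 north. Direction back to start is (-5.19, 8.79): bearing = atan2(-5.19, 8.79) mod 360° = 329.47° ≈ 329°.

329°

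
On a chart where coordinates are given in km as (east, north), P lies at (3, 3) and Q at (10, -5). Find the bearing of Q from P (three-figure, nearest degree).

Δeast = 10 − 3 = 7.00; Δnorth = -5 − 3 = -8.00.
Bearing = atan2(Δeast, Δnorth) mod 360° = 138.81° ≈ 139°.

139°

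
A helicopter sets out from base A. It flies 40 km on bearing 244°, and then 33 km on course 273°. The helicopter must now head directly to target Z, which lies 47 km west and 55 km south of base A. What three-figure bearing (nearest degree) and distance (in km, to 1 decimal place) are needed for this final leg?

151°, 44.9 km

Leg 1 (244°, 40 km): east 40 sin 244° = -35.95, north 40 cos 244° = -17.53
Leg 2 (273°, 33 km): east 33 sin 273° = -32.95, north 33 cos 273° = 1.73
Current position: (-68.91, -15.81). Target: (-47, -55). Remaining: Δeast = 21.91, Δnorth = -39.19.
Bearing = atan2(21.91, -39.19) mod 360° = 150.80°; distance = √((21.91)² + (-39.19)²) = 44.899 km.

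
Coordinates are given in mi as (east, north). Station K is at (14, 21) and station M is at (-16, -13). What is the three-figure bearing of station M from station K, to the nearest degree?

221°

Δeast = -16 − 14 = -30.00; Δnorth = -13 − 21 = -34.00.
Bearing = atan2(Δeast, Δnorth) mod 360° = 221.42° ≈ 221°.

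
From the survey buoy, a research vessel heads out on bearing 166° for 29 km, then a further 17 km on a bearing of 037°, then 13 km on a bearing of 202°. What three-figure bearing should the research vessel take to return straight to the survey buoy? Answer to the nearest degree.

Leg 1 (166°, 29 km): east 29 sin 166° = 7.02, north 29 cos 166° = -28.14
Leg 2 (037°, 17 km): east 17 sin 37° = 10.23, north 17 cos 37° = 13.58
Leg 3 (202°, 13 km): east 13 sin 202° = -4.87, north 13 cos 202° = -12.05
Net displacement: 12.38 east, -26.62 north. Direction back to start is (-12.38, 26.62): bearing = atan2(-12.38, 26.62) mod 360° = 335.06° ≈ 335°.

335°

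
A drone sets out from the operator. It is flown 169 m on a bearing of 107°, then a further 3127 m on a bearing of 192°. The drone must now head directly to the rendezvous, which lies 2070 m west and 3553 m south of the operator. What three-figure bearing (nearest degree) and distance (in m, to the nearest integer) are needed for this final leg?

Leg 1 (107°, 169 m): east 169 sin 107° = 161.62, north 169 cos 107° = -49.41
Leg 2 (192°, 3127 m): east 3127 sin 192° = -650.14, north 3127 cos 192° = -3058.67
Current position: (-488.52, -3108.08). Target: (-2070, -3553). Remaining: Δeast = -1581.48, Δnorth = -444.92.
Bearing = atan2(-1581.48, -444.92) mod 360° = 254.29°; distance = √((-1581.48)² + (-444.92)²) = 1642.870 m.

254°, 1643 m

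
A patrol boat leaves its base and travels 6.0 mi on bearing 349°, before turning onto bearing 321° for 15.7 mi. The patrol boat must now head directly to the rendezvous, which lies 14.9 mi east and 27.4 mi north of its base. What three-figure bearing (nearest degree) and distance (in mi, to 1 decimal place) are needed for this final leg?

Leg 1 (349°, 6.0 mi): east 6.0 sin 349° = -1.14, north 6.0 cos 349° = 5.89
Leg 2 (321°, 15.7 mi): east 15.7 sin 321° = -9.88, north 15.7 cos 321° = 12.20
Current position: (-11.03, 18.09). Target: (14.9, 27.4). Remaining: Δeast = 25.93, Δnorth = 9.31.
Bearing = atan2(25.93, 9.31) mod 360° = 70.25°; distance = √((25.93)² + (9.31)²) = 27.546 mi.

070°, 27.5 mi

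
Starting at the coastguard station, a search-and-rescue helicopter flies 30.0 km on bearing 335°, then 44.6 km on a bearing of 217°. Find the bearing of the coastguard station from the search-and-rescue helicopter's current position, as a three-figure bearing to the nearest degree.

Leg 1 (335°, 30.0 km): east 30.0 sin 335° = -12.68, north 30.0 cos 335° = 27.19
Leg 2 (217°, 44.6 km): east 44.6 sin 217° = -26.84, north 44.6 cos 217° = -35.62
Net displacement: -39.52 east, -8.43 north. Direction back to start is (39.52, 8.43): bearing = atan2(39.52, 8.43) mod 360° = 77.96° ≈ 078°.

078°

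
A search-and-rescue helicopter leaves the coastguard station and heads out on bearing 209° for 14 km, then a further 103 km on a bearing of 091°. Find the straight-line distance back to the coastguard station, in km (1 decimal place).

97.2 km

Leg 1 (209°, 14 km): east 14 sin 209° = -6.79, north 14 cos 209° = -12.24
Leg 2 (091°, 103 km): east 103 sin 91° = 102.98, north 103 cos 91° = -1.80
Net: 96.20 east, -14.04 north. Distance = √((96.20)² + (-14.04)²) = 97.216 km.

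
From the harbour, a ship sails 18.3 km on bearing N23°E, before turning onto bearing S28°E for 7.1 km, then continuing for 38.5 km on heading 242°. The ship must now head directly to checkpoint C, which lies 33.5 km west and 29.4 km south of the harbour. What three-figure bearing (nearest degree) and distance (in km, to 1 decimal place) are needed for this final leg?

205°, 24.1 km

Leg 1 (N23°E, 18.3 km): east 18.3 sin 23° = 7.15, north 18.3 cos 23° = 16.85
Leg 2 (S28°E, 7.1 km): east 7.1 sin 152° = 3.33, north 7.1 cos 152° = -6.27
Leg 3 (242°, 38.5 km): east 38.5 sin 242° = -33.99, north 38.5 cos 242° = -18.07
Current position: (-23.51, -7.50). Target: (-33.5, -29.4). Remaining: Δeast = -9.99, Δnorth = -21.90.
Bearing = atan2(-9.99, -21.90) mod 360° = 204.52°; distance = √((-9.99)² + (-21.90)²) = 24.073 km.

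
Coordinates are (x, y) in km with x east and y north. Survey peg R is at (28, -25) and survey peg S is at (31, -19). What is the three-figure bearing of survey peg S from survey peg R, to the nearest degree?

027°

Δeast = 31 − 28 = 3.00; Δnorth = -19 − -25 = 6.00.
Bearing = atan2(Δeast, Δnorth) mod 360° = 26.57° ≈ 027°.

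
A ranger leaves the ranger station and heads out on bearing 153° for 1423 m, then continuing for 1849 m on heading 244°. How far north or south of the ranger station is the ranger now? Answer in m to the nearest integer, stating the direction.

2078 m south

Leg 1 (153°, 1423 m): east 1423 sin 153° = 646.03, north 1423 cos 153° = -1267.90
Leg 2 (244°, 1849 m): east 1849 sin 244° = -1661.87, north 1849 cos 244° = -810.55
Net north component: -2078.45 m.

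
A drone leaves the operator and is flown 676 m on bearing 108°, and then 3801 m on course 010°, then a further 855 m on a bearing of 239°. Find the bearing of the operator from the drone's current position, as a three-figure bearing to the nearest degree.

Leg 1 (108°, 676 m): east 676 sin 108° = 642.91, north 676 cos 108° = -208.90
Leg 2 (010°, 3801 m): east 3801 sin 10° = 660.04, north 3801 cos 10° = 3743.25
Leg 3 (239°, 855 m): east 855 sin 239° = -732.88, north 855 cos 239° = -440.36
Net displacement: 570.07 east, 3094.00 north. Direction back to start is (-570.07, -3094.00): bearing = atan2(-570.07, -3094.00) mod 360° = 190.44° ≈ 190°.

190°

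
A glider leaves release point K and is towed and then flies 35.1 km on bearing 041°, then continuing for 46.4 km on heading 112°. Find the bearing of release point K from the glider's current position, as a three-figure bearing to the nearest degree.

Leg 1 (041°, 35.1 km): east 35.1 sin 41° = 23.03, north 35.1 cos 41° = 26.49
Leg 2 (112°, 46.4 km): east 46.4 sin 112° = 43.02, north 46.4 cos 112° = -17.38
Net displacement: 66.05 east, 9.11 north. Direction back to start is (-66.05, -9.11): bearing = atan2(-66.05, -9.11) mod 360° = 262.15° ≈ 262°.

262°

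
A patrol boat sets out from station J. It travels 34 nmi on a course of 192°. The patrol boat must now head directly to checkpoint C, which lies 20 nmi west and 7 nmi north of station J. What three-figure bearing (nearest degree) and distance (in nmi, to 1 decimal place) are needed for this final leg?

Leg 1 (192°, 34 nmi): east 34 sin 192° = -7.07, north 34 cos 192° = -33.26
Current position: (-7.07, -33.26). Target: (-20, 7). Remaining: Δeast = -12.93, Δnorth = 40.26.
Bearing = atan2(-12.93, 40.26) mod 360° = 342.19°; distance = √((-12.93)² + (40.26)²) = 42.283 nmi.

342°, 42.3 nmi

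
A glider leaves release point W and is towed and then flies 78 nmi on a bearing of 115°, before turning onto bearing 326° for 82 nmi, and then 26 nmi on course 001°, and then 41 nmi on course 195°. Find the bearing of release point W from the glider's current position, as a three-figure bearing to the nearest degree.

Leg 1 (115°, 78 nmi): east 78 sin 115° = 70.69, north 78 cos 115° = -32.96
Leg 2 (326°, 82 nmi): east 82 sin 326° = -45.85, north 82 cos 326° = 67.98
Leg 3 (001°, 26 nmi): east 26 sin 1° = 0.45, north 26 cos 1° = 26.00
Leg 4 (195°, 41 nmi): east 41 sin 195° = -10.61, north 41 cos 195° = -39.60
Net displacement: 14.68 east, 21.41 north. Direction back to start is (-14.68, -21.41): bearing = atan2(-14.68, -21.41) mod 360° = 214.44° ≈ 214°.

214°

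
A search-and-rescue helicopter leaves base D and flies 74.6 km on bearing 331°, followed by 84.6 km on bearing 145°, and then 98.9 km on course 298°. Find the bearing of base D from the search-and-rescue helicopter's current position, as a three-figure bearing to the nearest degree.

Leg 1 (331°, 74.6 km): east 74.6 sin 331° = -36.17, north 74.6 cos 331° = 65.25
Leg 2 (145°, 84.6 km): east 84.6 sin 145° = 48.52, north 84.6 cos 145° = -69.30
Leg 3 (298°, 98.9 km): east 98.9 sin 298° = -87.32, north 98.9 cos 298° = 46.43
Net displacement: -74.97 east, 42.38 north. Direction back to start is (74.97, -42.38): bearing = atan2(74.97, -42.38) mod 360° = 119.48° ≈ 119°.

119°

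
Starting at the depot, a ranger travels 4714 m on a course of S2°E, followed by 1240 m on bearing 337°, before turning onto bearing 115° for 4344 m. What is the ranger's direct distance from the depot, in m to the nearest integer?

6504 m

Leg 1 (S2°E, 4714 m): east 4714 sin 178° = 164.52, north 4714 cos 178° = -4711.13
Leg 2 (337°, 1240 m): east 1240 sin 337° = -484.51, north 1240 cos 337° = 1141.43
Leg 3 (115°, 4344 m): east 4344 sin 115° = 3937.00, north 4344 cos 115° = -1835.85
Net: 3617.01 east, -5405.56 north. Distance = √((3617.01)² + (-5405.56)²) = 6504.060 m.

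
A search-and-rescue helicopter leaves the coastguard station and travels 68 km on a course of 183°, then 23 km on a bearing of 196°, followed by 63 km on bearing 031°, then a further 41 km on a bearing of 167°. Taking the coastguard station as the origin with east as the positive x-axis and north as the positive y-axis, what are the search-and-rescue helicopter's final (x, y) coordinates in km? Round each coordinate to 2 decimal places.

Leg 1 (183°, 68 km): east 68 sin 183° = -3.56, north 68 cos 183° = -67.91
Leg 2 (196°, 23 km): east 23 sin 196° = -6.34, north 23 cos 196° = -22.11
Leg 3 (031°, 63 km): east 63 sin 31° = 32.45, north 63 cos 31° = 54.00
Leg 4 (167°, 41 km): east 41 sin 167° = 9.22, north 41 cos 167° = -39.95
Summing: 31.77 km east, -75.96 km north → (31.77, -75.96).

(31.77, -75.96)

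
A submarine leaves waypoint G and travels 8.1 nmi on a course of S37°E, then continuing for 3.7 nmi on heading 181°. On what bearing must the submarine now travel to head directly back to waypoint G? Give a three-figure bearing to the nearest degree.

335°

Leg 1 (S37°E, 8.1 nmi): east 8.1 sin 143° = 4.87, north 8.1 cos 143° = -6.47
Leg 2 (181°, 3.7 nmi): east 3.7 sin 181° = -0.06, north 3.7 cos 181° = -3.70
Net displacement: 4.81 east, -10.17 north. Direction back to start is (-4.81, 10.17): bearing = atan2(-4.81, 10.17) mod 360° = 334.68° ≈ 335°.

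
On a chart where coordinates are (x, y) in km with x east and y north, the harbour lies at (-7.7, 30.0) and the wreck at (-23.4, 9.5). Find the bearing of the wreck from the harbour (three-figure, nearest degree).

217°

Δeast = -23.4 − -7.7 = -15.70; Δnorth = 9.5 − 30.0 = -20.50.
Bearing = atan2(Δeast, Δnorth) mod 360° = 217.45° ≈ 217°.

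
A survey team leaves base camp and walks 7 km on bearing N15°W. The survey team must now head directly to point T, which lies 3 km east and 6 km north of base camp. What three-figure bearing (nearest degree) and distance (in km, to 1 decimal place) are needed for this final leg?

Leg 1 (N15°W, 7 km): east 7 sin 345° = -1.81, north 7 cos 345° = 6.76
Current position: (-1.81, 6.76). Target: (3, 6). Remaining: Δeast = 4.81, Δnorth = -0.76.
Bearing = atan2(4.81, -0.76) mod 360° = 98.99°; distance = √((4.81)² + (-0.76)²) = 4.872 km.

099°, 4.9 km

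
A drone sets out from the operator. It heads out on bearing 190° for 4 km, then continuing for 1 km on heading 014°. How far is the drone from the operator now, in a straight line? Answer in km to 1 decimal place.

Leg 1 (190°, 4 km): east 4 sin 190° = -0.69, north 4 cos 190° = -3.94
Leg 2 (014°, 1 km): east 1 sin 14° = 0.24, north 1 cos 14° = 0.97
Net: -0.45 east, -2.97 north. Distance = √((-0.45)² + (-2.97)²) = 3.003 km.

3.0 km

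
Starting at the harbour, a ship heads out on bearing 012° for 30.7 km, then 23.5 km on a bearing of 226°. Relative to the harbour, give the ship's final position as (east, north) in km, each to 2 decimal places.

(-10.52, 13.70)

Leg 1 (012°, 30.7 km): east 30.7 sin 12° = 6.38, north 30.7 cos 12° = 30.03
Leg 2 (226°, 23.5 km): east 23.5 sin 226° = -16.90, north 23.5 cos 226° = -16.32
Summing: -10.52 km east, 13.70 km north → (-10.52, 13.70).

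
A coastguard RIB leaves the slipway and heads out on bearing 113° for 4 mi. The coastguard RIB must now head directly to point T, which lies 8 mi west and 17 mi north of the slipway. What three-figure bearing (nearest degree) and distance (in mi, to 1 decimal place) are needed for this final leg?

328°, 21.9 mi

Leg 1 (113°, 4 mi): east 4 sin 113° = 3.68, north 4 cos 113° = -1.56
Current position: (3.68, -1.56). Target: (-8, 17). Remaining: Δeast = -11.68, Δnorth = 18.56.
Bearing = atan2(-11.68, 18.56) mod 360° = 327.82°; distance = √((-11.68)² + (18.56)²) = 21.933 mi.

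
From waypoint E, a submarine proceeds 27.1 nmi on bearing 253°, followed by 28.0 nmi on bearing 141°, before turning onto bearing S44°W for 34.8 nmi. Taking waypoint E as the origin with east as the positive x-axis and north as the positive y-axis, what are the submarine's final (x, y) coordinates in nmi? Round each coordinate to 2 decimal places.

Leg 1 (253°, 27.1 nmi): east 27.1 sin 253° = -25.92, north 27.1 cos 253° = -7.92
Leg 2 (141°, 28.0 nmi): east 28.0 sin 141° = 17.62, north 28.0 cos 141° = -21.76
Leg 3 (S44°W, 34.8 nmi): east 34.8 sin 224° = -24.17, north 34.8 cos 224° = -25.03
Summing: -32.47 nmi east, -54.72 nmi north → (-32.47, -54.72).

(-32.47, -54.72)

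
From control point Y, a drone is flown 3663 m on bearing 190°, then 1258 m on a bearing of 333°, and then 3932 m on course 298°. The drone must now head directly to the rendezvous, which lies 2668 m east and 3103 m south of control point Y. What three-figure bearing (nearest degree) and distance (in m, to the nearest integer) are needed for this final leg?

Leg 1 (190°, 3663 m): east 3663 sin 190° = -636.07, north 3663 cos 190° = -3607.35
Leg 2 (333°, 1258 m): east 1258 sin 333° = -571.12, north 1258 cos 333° = 1120.89
Leg 3 (298°, 3932 m): east 3932 sin 298° = -3471.75, north 3932 cos 298° = 1845.96
Current position: (-4678.94, -640.50). Target: (2668, -3103). Remaining: Δeast = 7346.94, Δnorth = -2462.50.
Bearing = atan2(7346.94, -2462.50) mod 360° = 108.53°; distance = √((7346.94)² + (-2462.50)²) = 7748.643 m.

109°, 7749 m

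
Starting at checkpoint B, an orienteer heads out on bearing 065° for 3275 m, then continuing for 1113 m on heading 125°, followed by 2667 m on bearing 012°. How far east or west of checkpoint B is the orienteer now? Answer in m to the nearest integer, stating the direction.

Leg 1 (065°, 3275 m): east 3275 sin 65° = 2968.16, north 3275 cos 65° = 1384.07
Leg 2 (125°, 1113 m): east 1113 sin 125° = 911.72, north 1113 cos 125° = -638.39
Leg 3 (012°, 2667 m): east 2667 sin 12° = 554.50, north 2667 cos 12° = 2608.72
Net east component: 4434.37 m.

4434 m east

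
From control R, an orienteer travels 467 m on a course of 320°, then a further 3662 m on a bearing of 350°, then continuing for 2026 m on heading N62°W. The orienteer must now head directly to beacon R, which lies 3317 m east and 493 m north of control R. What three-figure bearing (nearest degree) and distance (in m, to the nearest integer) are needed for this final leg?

Leg 1 (320°, 467 m): east 467 sin 320° = -300.18, north 467 cos 320° = 357.74
Leg 2 (350°, 3662 m): east 3662 sin 350° = -635.90, north 3662 cos 350° = 3606.37
Leg 3 (N62°W, 2026 m): east 2026 sin 298° = -1788.85, north 2026 cos 298° = 951.15
Current position: (-2724.93, 4915.26). Target: (3317, 493). Remaining: Δeast = 6041.93, Δnorth = -4422.26.
Bearing = atan2(6041.93, -4422.26) mod 360° = 126.20°; distance = √((6041.93)² + (-4422.26)²) = 7487.411 m.

126°, 7487 m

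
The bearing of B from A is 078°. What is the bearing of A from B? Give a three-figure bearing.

Back-bearing = 078° + 180° = 258°.

258°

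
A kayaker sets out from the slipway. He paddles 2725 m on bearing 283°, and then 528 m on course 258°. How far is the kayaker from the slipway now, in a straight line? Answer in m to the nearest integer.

3211 m

Leg 1 (283°, 2725 m): east 2725 sin 283° = -2655.16, north 2725 cos 283° = 612.99
Leg 2 (258°, 528 m): east 528 sin 258° = -516.46, north 528 cos 258° = -109.78
Net: -3171.62 east, 503.21 north. Distance = √((-3171.62)² + (503.21)²) = 3211.293 m.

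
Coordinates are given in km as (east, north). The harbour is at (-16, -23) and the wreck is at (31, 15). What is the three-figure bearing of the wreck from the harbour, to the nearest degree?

051°

Δeast = 31 − -16 = 47.00; Δnorth = 15 − -23 = 38.00.
Bearing = atan2(Δeast, Δnorth) mod 360° = 51.04° ≈ 051°.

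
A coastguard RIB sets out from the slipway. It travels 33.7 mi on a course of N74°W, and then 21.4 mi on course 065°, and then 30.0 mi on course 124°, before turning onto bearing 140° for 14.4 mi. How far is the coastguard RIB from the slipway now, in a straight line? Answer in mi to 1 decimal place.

Leg 1 (N74°W, 33.7 mi): east 33.7 sin 286° = -32.39, north 33.7 cos 286° = 9.29
Leg 2 (065°, 21.4 mi): east 21.4 sin 65° = 19.39, north 21.4 cos 65° = 9.04
Leg 3 (124°, 30.0 mi): east 30.0 sin 124° = 24.87, north 30.0 cos 124° = -16.78
Leg 4 (140°, 14.4 mi): east 14.4 sin 140° = 9.26, north 14.4 cos 140° = -11.03
Net: 21.13 east, -9.47 north. Distance = √((21.13)² + (-9.47)²) = 23.155 mi.

23.2 mi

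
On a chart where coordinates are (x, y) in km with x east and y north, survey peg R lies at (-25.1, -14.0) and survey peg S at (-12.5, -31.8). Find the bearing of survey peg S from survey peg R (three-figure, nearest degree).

145°

Δeast = -12.5 − -25.1 = 12.60; Δnorth = -31.8 − -14.0 = -17.80.
Bearing = atan2(Δeast, Δnorth) mod 360° = 144.71° ≈ 145°.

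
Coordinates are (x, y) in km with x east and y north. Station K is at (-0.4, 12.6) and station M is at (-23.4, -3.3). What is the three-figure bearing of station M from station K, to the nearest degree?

235°

Δeast = -23.4 − -0.4 = -23.00; Δnorth = -3.3 − 12.6 = -15.90.
Bearing = atan2(Δeast, Δnorth) mod 360° = 235.34° ≈ 235°.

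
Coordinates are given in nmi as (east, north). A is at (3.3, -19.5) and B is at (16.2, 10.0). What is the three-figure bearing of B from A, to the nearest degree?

024°

Δeast = 16.2 − 3.3 = 12.90; Δnorth = 10.0 − -19.5 = 29.50.
Bearing = atan2(Δeast, Δnorth) mod 360° = 23.62° ≈ 024°.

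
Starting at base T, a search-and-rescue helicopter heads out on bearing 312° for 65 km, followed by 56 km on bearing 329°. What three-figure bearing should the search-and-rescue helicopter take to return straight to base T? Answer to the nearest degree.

Leg 1 (312°, 65 km): east 65 sin 312° = -48.30, north 65 cos 312° = 43.49
Leg 2 (329°, 56 km): east 56 sin 329° = -28.84, north 56 cos 329° = 48.00
Net displacement: -77.15 east, 91.49 north. Direction back to start is (77.15, -91.49): bearing = atan2(77.15, -91.49) mod 360° = 139.86° ≈ 140°.

140°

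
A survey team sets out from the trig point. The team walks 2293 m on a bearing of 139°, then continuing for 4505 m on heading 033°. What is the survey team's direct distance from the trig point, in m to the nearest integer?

4456 m

Leg 1 (139°, 2293 m): east 2293 sin 139° = 1504.34, north 2293 cos 139° = -1730.55
Leg 2 (033°, 4505 m): east 4505 sin 33° = 2453.60, north 4505 cos 33° = 3778.21
Net: 3957.94 east, 2047.66 north. Distance = √((3957.94)² + (2047.66)²) = 4456.257 m.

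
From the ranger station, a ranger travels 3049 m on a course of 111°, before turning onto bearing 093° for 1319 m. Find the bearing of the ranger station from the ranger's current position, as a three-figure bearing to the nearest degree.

286°

Leg 1 (111°, 3049 m): east 3049 sin 111° = 2846.49, north 3049 cos 111° = -1092.66
Leg 2 (093°, 1319 m): east 1319 sin 93° = 1317.19, north 1319 cos 93° = -69.03
Net displacement: 4163.68 east, -1161.70 north. Direction back to start is (-4163.68, 1161.70): bearing = atan2(-4163.68, 1161.70) mod 360° = 285.59° ≈ 286°.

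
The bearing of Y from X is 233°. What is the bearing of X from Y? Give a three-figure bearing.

Back-bearing = 233° − 180° = 053°.

053°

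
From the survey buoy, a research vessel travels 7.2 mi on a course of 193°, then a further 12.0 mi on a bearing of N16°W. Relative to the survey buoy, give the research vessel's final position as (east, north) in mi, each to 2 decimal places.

(-4.93, 4.52)

Leg 1 (193°, 7.2 mi): east 7.2 sin 193° = -1.62, north 7.2 cos 193° = -7.02
Leg 2 (N16°W, 12.0 mi): east 12.0 sin 344° = -3.31, north 12.0 cos 344° = 11.54
Summing: -4.93 mi east, 4.52 mi north → (-4.93, 4.52).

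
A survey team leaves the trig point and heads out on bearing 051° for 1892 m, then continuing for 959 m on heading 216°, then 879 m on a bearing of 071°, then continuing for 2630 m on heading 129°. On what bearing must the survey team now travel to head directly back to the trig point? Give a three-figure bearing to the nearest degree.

284°

Leg 1 (051°, 1892 m): east 1892 sin 51° = 1470.36, north 1892 cos 51° = 1190.67
Leg 2 (216°, 959 m): east 959 sin 216° = -563.69, north 959 cos 216° = -775.85
Leg 3 (071°, 879 m): east 879 sin 71° = 831.11, north 879 cos 71° = 286.17
Leg 4 (129°, 2630 m): east 2630 sin 129° = 2043.89, north 2630 cos 129° = -1655.11
Net displacement: 3781.68 east, -954.11 north. Direction back to start is (-3781.68, 954.11): bearing = atan2(-3781.68, 954.11) mod 360° = 284.16° ≈ 284°.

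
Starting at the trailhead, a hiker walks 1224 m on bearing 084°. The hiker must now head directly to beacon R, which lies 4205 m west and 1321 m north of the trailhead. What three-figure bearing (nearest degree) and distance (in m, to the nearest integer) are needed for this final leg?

282°, 5552 m

Leg 1 (084°, 1224 m): east 1224 sin 84° = 1217.29, north 1224 cos 84° = 127.94
Current position: (1217.29, 127.94). Target: (-4205, 1321). Remaining: Δeast = -5422.29, Δnorth = 1193.06.
Bearing = atan2(-5422.29, 1193.06) mod 360° = 282.41°; distance = √((-5422.29)² + (1193.06)²) = 5551.997 m.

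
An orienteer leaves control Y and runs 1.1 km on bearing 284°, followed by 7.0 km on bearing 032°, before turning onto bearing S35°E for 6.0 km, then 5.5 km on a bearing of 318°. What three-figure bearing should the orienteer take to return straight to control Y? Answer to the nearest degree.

204°

Leg 1 (284°, 1.1 km): east 1.1 sin 284° = -1.07, north 1.1 cos 284° = 0.27
Leg 2 (032°, 7.0 km): east 7.0 sin 32° = 3.71, north 7.0 cos 32° = 5.94
Leg 3 (S35°E, 6.0 km): east 6.0 sin 145° = 3.44, north 6.0 cos 145° = -4.91
Leg 4 (318°, 5.5 km): east 5.5 sin 318° = -3.68, north 5.5 cos 318° = 4.09
Net displacement: 2.40 east, 5.37 north. Direction back to start is (-2.40, -5.37): bearing = atan2(-2.40, -5.37) mod 360° = 204.09° ≈ 204°.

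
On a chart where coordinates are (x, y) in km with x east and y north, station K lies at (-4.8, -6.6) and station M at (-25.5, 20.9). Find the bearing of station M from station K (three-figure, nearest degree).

Δeast = -25.5 − -4.8 = -20.70; Δnorth = 20.9 − -6.6 = 27.50.
Bearing = atan2(Δeast, Δnorth) mod 360° = 323.03° ≈ 323°.

323°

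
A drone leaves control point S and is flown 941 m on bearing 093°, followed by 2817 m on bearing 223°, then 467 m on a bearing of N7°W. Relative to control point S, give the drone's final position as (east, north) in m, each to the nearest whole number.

Leg 1 (093°, 941 m): east 941 sin 93° = 939.71, north 941 cos 93° = -49.25
Leg 2 (223°, 2817 m): east 2817 sin 223° = -1921.19, north 2817 cos 223° = -2060.22
Leg 3 (N7°W, 467 m): east 467 sin 353° = -56.91, north 467 cos 353° = 463.52
Summing: -1038.39 m east, -1645.95 m north → (-1038, -1646).

(-1038, -1646)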